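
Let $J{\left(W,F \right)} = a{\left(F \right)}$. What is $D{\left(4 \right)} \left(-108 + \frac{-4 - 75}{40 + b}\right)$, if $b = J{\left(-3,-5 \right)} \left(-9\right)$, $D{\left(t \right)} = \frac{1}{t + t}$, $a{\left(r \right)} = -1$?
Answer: $- \frac{5371}{392} \approx -13.702$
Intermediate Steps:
$J{\left(W,F \right)} = -1$
$D{\left(t \right)} = \frac{1}{2 t}$
$b = 9$ ($b = \left(-1\right) \left(-9\right) = 9$)
$D{\left(4 \right)} \left(-108 + \frac{-4 - 75}{40 + b}\right) = \frac{1}{2 \cdot 4} \left(-108 + \frac{-4 - 75}{40 + 9}\right) = \frac{1}{2} \cdot \frac{1}{4} \left(-108 - \frac{79}{49}\right) = \frac{-108 - \frac{79}{49}}{8} = \frac{1}{8} \left(- \frac{5371}{49}\right) = - \frac{5371}{392}$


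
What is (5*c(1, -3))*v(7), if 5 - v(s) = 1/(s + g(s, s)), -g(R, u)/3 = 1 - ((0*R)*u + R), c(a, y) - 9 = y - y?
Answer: 1116/5 ≈ 223.20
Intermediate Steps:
c(a, y) = 9 (c(a, y) = 9 + (y - y) = 9 + 0 = 9)
g(R, u) = -3 + 3*R (g(R, u) = -3*(1 - ((0*R)*u + R)) = -3*(1 - (0*u + R)) = -3*(1 - (0 + R)) = -3*(1 - R) = -3 + 3*R)
v(s) = 5 - 1/(-3 + 4*s) (v(s) = 5 - 1/(s + (-3 + 3*s)) = 5 - 1/(-3 + 4*s))
(5*c(1, -3))*v(7) = (5*9)*(4*(-4 + 5*7)/(-3 + 4*7)) = 45*(4*(-4 + 35)/(-3 + 28)) = 45*(4*31/25) = 45*(4*(1/25)*31) = 45*(124/25) = 1116/5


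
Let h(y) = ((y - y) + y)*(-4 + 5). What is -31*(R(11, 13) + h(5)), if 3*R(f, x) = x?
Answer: -868/3 ≈ -289.33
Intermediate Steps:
R(f, x) = x/3
h(y) = y (h(y) = (0 + y)*1 = y*1 = y)
-31*(R(11, 13) + h(5)) = -31*((⅓)*13 + 5) = -31*(13/3 + 5) = -31*28/3 = -868/3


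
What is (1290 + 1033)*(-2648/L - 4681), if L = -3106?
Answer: -16884188887/1553 ≈ -1.0872e+7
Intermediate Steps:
(1290 + 1033)*(-2648/L - 4681) = (1290 + 1033)*(-2648/(-3106) - 4681) = 2323*(-2648*(-1/3106) - 4681) = 2323*(1324/1553 - 4681) = 2323*(-7268269/1553) = -16884188887/1553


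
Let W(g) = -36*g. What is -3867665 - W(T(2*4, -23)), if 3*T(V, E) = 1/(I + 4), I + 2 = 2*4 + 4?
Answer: -27073649/7 ≈ -3.8677e+6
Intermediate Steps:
I = 10 (I = -2 + (2*4 + 4) = -2 + (8 + 4) = -2 + 12 = 10)
T(V, E) = 1/42 (T(V, E) = 1/(3*(10 + 4)) = (1/3)/14 = (1/3)*(1/14) = 1/42)
-3867665 - W(T(2*4, -23)) = -3867665 - (-36)/42 = -3867665 - 1*(-6/7) = -3867665 + 6/7 = -27073649/7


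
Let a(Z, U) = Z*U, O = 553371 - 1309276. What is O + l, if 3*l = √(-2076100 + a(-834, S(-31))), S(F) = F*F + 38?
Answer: -755905 + I*√2909266/3 ≈ -7.5591e+5 + 568.55*I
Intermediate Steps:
O = -755905
S(F) = 38 + F² (S(F) = F² + 38 = 38 + F²)
a(Z, U) = U*Z
l = I*√2909266/3 (l = √(-2076100 + (38 + (-31)²)*(-834))/3 = √(-2076100 + (38 + 961)*(-834))/3 = √(-2076100 + 999*(-834))/3 = √(-2076100 - 833166)/3 = √(-2909266)/3 = (I*√2909266)/3 = I*√2909266/3 ≈ 568.55*I)
O + l = -755905 + I*√2909266/3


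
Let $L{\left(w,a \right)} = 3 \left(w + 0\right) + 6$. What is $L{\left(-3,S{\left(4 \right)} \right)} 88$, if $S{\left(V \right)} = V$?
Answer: $-264$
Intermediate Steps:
$L{\left(w,a \right)} = 6 + 3 w$ ($L{\left(w,a \right)} = 3 w + 6 = 6 + 3 w$)
$L{\left(-3,S{\left(4 \right)} \right)} 88 = \left(6 + 3 \left(-3\right)\right) 88 = \left(6 - 9\right) 88 = \left(-3\right) 88 = -264$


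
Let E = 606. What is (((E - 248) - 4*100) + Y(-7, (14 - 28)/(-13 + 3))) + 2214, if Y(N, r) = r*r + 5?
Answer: 54474/25 ≈ 2179.0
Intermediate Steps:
Y(N, r) = 5 + r² (Y(N, r) = r² + 5 = 5 + r²)
(((E - 248) - 4*100) + Y(-7, (14 - 28)/(-13 + 3))) + 2214 = (((606 - 248) - 4*100) + (5 + ((14 - 28)/(-13 + 3))²)) + 2214 = ((358 - 400) + (5 + (-14/(-10))²)) + 2214 = (-42 + (5 + (-14*(-⅒))²)) + 2214 = (-42 + (5 + (7/5)²)) + 2214 = (-42 + (5 + 49/25)) + 2214 = (-42 + 174/25) + 2214 = -876/25 + 2214 = 54474/25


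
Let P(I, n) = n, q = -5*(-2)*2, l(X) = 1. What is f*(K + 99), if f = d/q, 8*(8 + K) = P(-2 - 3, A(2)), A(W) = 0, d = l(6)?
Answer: 91/20 ≈ 4.5500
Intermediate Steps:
q = 20 (q = 10*2 = 20)
d = 1
K = -8 (K = -8 + (1/8)*0 = -8 + 0 = -8)
f = 1/20 ≈ 0.050000
f*(K + 99) = (-8 + 99)/20 = (1/20)*91 = 91/20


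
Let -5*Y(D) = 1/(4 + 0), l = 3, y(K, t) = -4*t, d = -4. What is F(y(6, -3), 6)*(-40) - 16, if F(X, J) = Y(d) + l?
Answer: -134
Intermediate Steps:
Y(D) = -1/20 (Y(D) = -1/(5*(4 + 0)) = -1/5/4 = -1/5*1/4 = -1/20)
F(X, J) = 59/20 (F(X, J) = -1/20 + 3 = 59/20)
F(y(6, -3), 6)*(-40) - 16 = (59/20)*(-40) - 16 = -118 - 16 = -134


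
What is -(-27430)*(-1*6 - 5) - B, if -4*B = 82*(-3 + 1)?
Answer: -301771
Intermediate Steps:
B = 41 (B = -41*(-3 + 1)/2 = -41*(-2)/2 = -¼*(-164) = 41)
-(-27430)*(-1*6 - 5) - B = -(-27430)*(-1*6 - 5) - 1*41 = -(-27430)*(-6 - 5) - 41 = -(-27430)*(-11) - 41 = -5486*55 - 41 = -301730 - 41 = -301771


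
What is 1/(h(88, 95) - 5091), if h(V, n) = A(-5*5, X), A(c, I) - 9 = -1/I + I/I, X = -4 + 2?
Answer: -2/10161 ≈ -0.00019683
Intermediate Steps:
X = -2
A(c, I) = 10 - 1/I (A(c, I) = 9 + (-1/I + I/I) = 9 + (-1/I + 1) = 9 + (1 - 1/I) = 10 - 1/I)
h(V, n) = 21/2 (h(V, n) = 10 - 1/(-2) = 10 - 1*(-½) = 10 + ½ = 21/2)
1/(h(88, 95) - 5091) = 1/(21/2 - 5091) = 1/(-10161/2) = -2/10161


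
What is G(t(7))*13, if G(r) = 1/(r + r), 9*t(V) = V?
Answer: 117/14 ≈ 8.3571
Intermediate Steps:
t(V) = V/9
G(r) = 1/(2*r)
G(t(7))*13 = (1/(2*(((1/9)*7))))*13 = (1/(2*(7/9)))*13 = ((1/2)*(9/7))*13 = (9/14)*13 = 117/14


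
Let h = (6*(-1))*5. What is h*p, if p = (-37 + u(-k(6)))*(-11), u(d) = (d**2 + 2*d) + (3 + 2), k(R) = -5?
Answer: 990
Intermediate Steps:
h = -30 (h = -6*5 = -30)
u(d) = 5 + d**2 + 2*d (u(d) = (d**2 + 2*d) + 5 = 5 + d**2 + 2*d)
p = -33 (p = (-37 + (5 + (-1*(-5))**2 + 2*(-1*(-5))))*(-11) = (-37 + (5 + 5**2 + 2*5))*(-11) = (-37 + (5 + 25 + 10))*(-11) = (-37 + 40)*(-11) = 3*(-11) = -33)
h*p = -30*(-33) = 990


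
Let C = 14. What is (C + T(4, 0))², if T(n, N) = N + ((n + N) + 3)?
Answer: 441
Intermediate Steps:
T(n, N) = 3 + n + 2*N (T(n, N) = N + ((N + n) + 3) = N + (3 + N + n) = 3 + n + 2*N)
(C + T(4, 0))² = (14 + (3 + 4 + 2*0))² = (14 + (3 + 4 + 0))² = (14 + 7)² = 21² = 441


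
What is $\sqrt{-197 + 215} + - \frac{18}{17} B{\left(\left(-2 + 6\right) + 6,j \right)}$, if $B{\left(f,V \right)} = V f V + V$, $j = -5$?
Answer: $- \frac{4410}{17} + 3 \sqrt{2} \approx -255.17$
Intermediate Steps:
$B{\left(f,V \right)} = V + f V^{2}$ ($B{\left(f,V \right)} = f V^{2} + V = V + f V^{2}$)
$\sqrt{-197 + 215} + - \frac{18}{17} B{\left(\left(-2 + 6\right) + 6,j \right)} = \sqrt{-197 + 215} + - \frac{18}{17} \left(- 5 \left(1 - 5 \left(\left(-2 + 6\right) + 6\right)\right)\right) = \sqrt{18} + \left(-18\right) \frac{1}{17} \left(- 5 \left(1 - 5 \left(4 + 6\right)\right)\right) = 3 \sqrt{2} - \frac{18 \left(- 5 \left(1 - 50\right)\right)}{17} = 3 \sqrt{2} - \frac{18 \left(\left(-5\right) \left(-49\right)\right)}{17} = 3 \sqrt{2} - \frac{4410}{17} = - \frac{4410}{17} + 3 \sqrt{2}$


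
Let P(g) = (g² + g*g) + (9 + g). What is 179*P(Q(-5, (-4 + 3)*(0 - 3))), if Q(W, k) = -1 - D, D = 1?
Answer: 2685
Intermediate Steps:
Q(W, k) = -2 (Q(W, k) = -1 - 1*1 = -1 - 1 = -2)
P(g) = 9 + g + 2*g² (P(g) = (g² + g²) + (9 + g) = 2*g² + (9 + g) = 9 + g + 2*g²)
179*P(Q(-5, (-4 + 3)*(0 - 3))) = 179*(9 - 2 + 2*(-2)²) = 179*(9 - 2 + 2*4) = 179*(9 - 2 + 8) = 179*15 = 2685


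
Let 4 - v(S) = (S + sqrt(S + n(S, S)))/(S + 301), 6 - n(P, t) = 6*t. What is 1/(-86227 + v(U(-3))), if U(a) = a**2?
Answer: -276201103/23814895722712 + 31*I*sqrt(39)/71444687168136 ≈ -1.1598e-5 + 2.7097e-12*I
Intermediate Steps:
n(P, t) = 6 - 6*t
v(S) = 4 - (S + sqrt(6 - 5*S))/(301 + S) (v(S) = 4 - (S + sqrt(S + (6 - 6*S)))/(S + 301) = 4 - (S + sqrt(6 - 5*S))/(301 + S))
1/(-86227 + v(U(-3))) = 1/(-86227 + (1204 - sqrt(6 - 5*(-3)**2) + 3*(-3)**2)/(301 + (-3)**2)) = 1/(-86227 + (1204 - sqrt(6 - 5*9) + 3*9)/(301 + 9)) = 1/(-86227 + (1204 - sqrt(6 - 45) + 27)/310) = 1/(-86227 + (1204 - sqrt(-39) + 27)/310) = 1/(-86227 + (1204 - I*sqrt(39) + 27)/310) = 1/(-86227 + (1231 - I*sqrt(39))/310) = 1/(-86227 + (1231/310 - I*sqrt(39)/310)) = 1/(-26729139/310 - I*sqrt(39)/310)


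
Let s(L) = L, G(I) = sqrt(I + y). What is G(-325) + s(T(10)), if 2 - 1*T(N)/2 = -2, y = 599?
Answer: 8 + sqrt(274) ≈ 24.553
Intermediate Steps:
T(N) = 8 (T(N) = 4 - 2*(-2) = 4 + 4 = 8)
G(I) = sqrt(599 + I) (G(I) = sqrt(I + 599) = sqrt(599 + I))
G(-325) + s(T(10)) = sqrt(599 - 325) + 8 = sqrt(274) + 8 = 8 + sqrt(274)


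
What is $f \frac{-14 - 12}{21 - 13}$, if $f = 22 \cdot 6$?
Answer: $-429$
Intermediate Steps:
$f = 132$
$f \frac{-14 - 12}{21 - 13} = 132 \frac{-14 - 12}{21 - 13} = 132 \left(- \frac{26}{8}\right) = 132 \left(\left(-26\right) \frac{1}{8}\right) = 132 \left(- \frac{13}{4}\right) = -429$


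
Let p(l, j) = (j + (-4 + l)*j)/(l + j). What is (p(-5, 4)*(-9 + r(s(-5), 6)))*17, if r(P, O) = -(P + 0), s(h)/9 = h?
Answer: 19584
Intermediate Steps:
s(h) = 9*h
r(P, O) = -P
p(l, j) = (j + j*(-4 + l))/(j + l)
(p(-5, 4)*(-9 + r(s(-5), 6)))*17 = ((4*(-3 - 5)/(4 - 5))*(-9 - 9*(-5)))*17 = ((4*(-8)/(-1))*(-9 - 1*(-45)))*17 = ((4*(-1)*(-8))*(-9 + 45))*17 = (32*36)*17 = 1152*17 = 19584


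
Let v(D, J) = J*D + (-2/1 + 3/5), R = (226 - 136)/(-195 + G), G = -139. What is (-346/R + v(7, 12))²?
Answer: 3782127001/2025 ≈ 1.8677e+6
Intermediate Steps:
R = -45/167 (R = (226 - 136)/(-195 - 139) = 90/(-334) = 90*(-1/334) = -45/167 ≈ -0.26946)
v(D, J) = -7/5 + D*J (v(D, J) = D*J + (-2*1 + 3*(⅕)) = D*J + (-2 + ⅗) = D*J - 7/5 = -7/5 + D*J)
(-346/R + v(7, 12))² = (-346/(-45/167) + (-7/5 + 7*12))² = (-346*(-167/45) + (-7/5 + 84))² = (57782/45 + 413/5)² = (61499/45)² = 3782127001/2025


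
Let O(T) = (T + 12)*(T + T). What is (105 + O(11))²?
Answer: 373321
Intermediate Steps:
O(T) = 2*T*(12 + T) (O(T) = (12 + T)*(2*T) = 2*T*(12 + T))
(105 + O(11))² = (105 + 2*11*(12 + 11))² = (105 + 2*11*23)² = (105 + 506)² = 611² = 373321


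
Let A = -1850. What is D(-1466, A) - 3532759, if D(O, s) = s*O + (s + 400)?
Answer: -822109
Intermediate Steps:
D(O, s) = 400 + s + O*s (D(O, s) = O*s + (400 + s) = 400 + s + O*s)
D(-1466, A) - 3532759 = (400 - 1850 - 1466*(-1850)) - 3532759 = (400 - 1850 + 2712100) - 3532759 = 2710650 - 3532759 = -822109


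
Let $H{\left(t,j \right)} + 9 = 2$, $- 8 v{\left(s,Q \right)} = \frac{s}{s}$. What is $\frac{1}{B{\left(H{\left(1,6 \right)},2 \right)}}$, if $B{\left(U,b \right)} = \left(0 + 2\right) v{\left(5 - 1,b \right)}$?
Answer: $-4$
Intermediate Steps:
$v{\left(s,Q \right)} = - \frac{1}{8}$ ($v{\left(s,Q \right)} = - \frac{s \frac{1}{s}}{8} = \left(- \frac{1}{8}\right) 1 = - \frac{1}{8}$)
$H{\left(t,j \right)} = -7$ ($H{\left(t,j \right)} = -9 + 2 = -7$)
$B{\left(U,b \right)} = - \frac{1}{4}$ ($B{\left(U,b \right)} = \left(0 + 2\right) \left(- \frac{1}{8}\right) = 2 \left(- \frac{1}{8}\right) = - \frac{1}{4}$)
$\frac{1}{B{\left(H{\left(1,6 \right)},2 \right)}} = \frac{1}{- \frac{1}{4}} = -4$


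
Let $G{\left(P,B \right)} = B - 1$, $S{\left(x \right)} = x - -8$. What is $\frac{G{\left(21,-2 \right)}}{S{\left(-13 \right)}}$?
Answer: $\frac{3}{5} \approx 0.6$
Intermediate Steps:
$S{\left(x \right)} = 8 + x$ ($S{\left(x \right)} = x + 8 = 8 + x$)
$G{\left(P,B \right)} = -1 + B$ ($G{\left(P,B \right)} = B - 1 = -1 + B$)
$\frac{G{\left(21,-2 \right)}}{S{\left(-13 \right)}} = \frac{-1 - 2}{8 - 13} = - \frac{3}{-5} = \left(-3\right) \left(- \frac{1}{5}\right) = \frac{3}{5}$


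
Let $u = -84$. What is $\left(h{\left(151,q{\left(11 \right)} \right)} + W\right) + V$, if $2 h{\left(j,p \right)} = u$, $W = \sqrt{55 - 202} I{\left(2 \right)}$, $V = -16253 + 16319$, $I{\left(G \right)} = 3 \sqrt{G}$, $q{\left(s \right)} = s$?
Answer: $24 + 21 i \sqrt{6} \approx 24.0 + 51.439 i$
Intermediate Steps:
$V = 66$
$W = 21 i \sqrt{6}$ ($W = \sqrt{55 - 202} \cdot 3 \sqrt{2} = \sqrt{-147} \cdot 3 \sqrt{2} = 7 i \sqrt{3} \cdot 3 \sqrt{2} = 21 i \sqrt{6} \approx 51.439 i$)
$h{\left(j,p \right)} = -42$ ($h{\left(j,p \right)} = \frac{1}{2} \left(-84\right) = -42$)
$\left(h{\left(151,q{\left(11 \right)} \right)} + W\right) + V = \left(-42 + 21 i \sqrt{6}\right) + 66 = 24 + 21 i \sqrt{6}$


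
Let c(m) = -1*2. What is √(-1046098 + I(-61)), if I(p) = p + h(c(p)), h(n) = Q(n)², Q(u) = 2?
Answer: I*√1046155 ≈ 1022.8*I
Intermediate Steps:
c(m) = -2
h(n) = 4 (h(n) = 2² = 4)
I(p) = 4 + p (I(p) = p + 4 = 4 + p)
√(-1046098 + I(-61)) = √(-1046098 + (4 - 61)) = √(-1046098 - 57) = √(-1046155) = I*√1046155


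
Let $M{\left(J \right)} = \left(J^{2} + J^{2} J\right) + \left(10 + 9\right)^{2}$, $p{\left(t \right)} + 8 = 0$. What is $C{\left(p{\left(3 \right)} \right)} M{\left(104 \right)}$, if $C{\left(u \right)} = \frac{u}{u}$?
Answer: $1136041$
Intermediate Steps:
$p{\left(t \right)} = -8$ ($p{\left(t \right)} = -8 + 0 = -8$)
$M{\left(J \right)} = 361 + J^{2} + J^{3}$ ($M{\left(J \right)} = \left(J^{2} + J^{3}\right) + 19^{2} = \left(J^{2} + J^{3}\right) + 361 = 361 + J^{2} + J^{3}$)
$C{\left(u \right)} = 1$
$C{\left(p{\left(3 \right)} \right)} M{\left(104 \right)} = 1 \left(361 + 104^{2} + 104^{3}\right) = 1 \left(361 + 10816 + 1124864\right) = 1 \cdot 1136041 = 1136041$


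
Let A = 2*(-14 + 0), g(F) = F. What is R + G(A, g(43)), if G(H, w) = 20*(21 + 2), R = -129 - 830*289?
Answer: -239539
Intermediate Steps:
R = -239999 (R = -129 - 239870 = -239999)
A = -28 (A = 2*(-14) = -28)
G(H, w) = 460 (G(H, w) = 20*23 = 460)
R + G(A, g(43)) = -239999 + 460 = -239539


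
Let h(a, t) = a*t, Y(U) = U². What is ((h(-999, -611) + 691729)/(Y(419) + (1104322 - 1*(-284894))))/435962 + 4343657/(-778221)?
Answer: -1481584649243995670/265444689030193377 ≈ -5.5815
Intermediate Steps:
((h(-999, -611) + 691729)/(Y(419) + (1104322 - 1*(-284894))))/435962 + 4343657/(-778221) = ((-999*(-611) + 691729)/(419² + (1104322 - 1*(-284894))))/435962 + 4343657/(-778221) = ((610389 + 691729)/(175561 + (1104322 + 284894)))*(1/435962) + 4343657*(-1/778221) = (1302118/(175561 + 1389216))*(1/435962) - 4343657/778221 = (1302118/1564777)*(1/435962) - 4343657/778221 = 651059/341091655237 - 4343657/778221 = -1481584649243995670/265444689030193377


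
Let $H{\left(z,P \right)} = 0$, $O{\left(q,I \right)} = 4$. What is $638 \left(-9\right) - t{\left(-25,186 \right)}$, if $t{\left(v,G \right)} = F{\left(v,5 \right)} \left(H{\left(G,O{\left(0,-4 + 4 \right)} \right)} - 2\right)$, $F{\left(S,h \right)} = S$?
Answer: $-5792$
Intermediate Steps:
$t{\left(v,G \right)} = - 2 v$ ($t{\left(v,G \right)} = v \left(0 - 2\right) = v \left(-2\right) = - 2 v$)
$638 \left(-9\right) - t{\left(-25,186 \right)} = 638 \left(-9\right) - \left(-2\right) \left(-25\right) = -5742 - 50 = -5792$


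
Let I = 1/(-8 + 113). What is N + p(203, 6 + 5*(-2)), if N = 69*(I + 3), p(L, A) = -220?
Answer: -432/35 ≈ -12.343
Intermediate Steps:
I = 1/105 ≈ 0.0095238
N = 7268/35 (N = 69*(1/105 + 3) = 69*(316/105) = 7268/35 ≈ 207.66)
N + p(203, 6 + 5*(-2)) = 7268/35 - 220 = -432/35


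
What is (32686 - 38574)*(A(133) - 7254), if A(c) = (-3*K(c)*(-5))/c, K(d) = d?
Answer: 42623232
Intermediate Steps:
A(c) = 15 (A(c) = (-3*c*(-5))/c = (15*c)/c = 15)
(32686 - 38574)*(A(133) - 7254) = (32686 - 38574)*(15 - 7254) = -5888*(-7239) = 42623232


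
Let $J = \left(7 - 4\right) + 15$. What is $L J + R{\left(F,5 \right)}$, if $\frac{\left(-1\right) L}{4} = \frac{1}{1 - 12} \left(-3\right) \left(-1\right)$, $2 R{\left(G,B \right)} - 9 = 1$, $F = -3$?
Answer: $\frac{271}{11} \approx 24.636$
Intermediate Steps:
$R{\left(G,B \right)} = 5$ ($R{\left(G,B \right)} = \frac{9}{2} + \frac{1}{2} \cdot 1 = \frac{9}{2} + \frac{1}{2} = 5$)
$J = 18$ ($J = 3 + 15 = 18$)
$L = \frac{12}{11}$ ($L = - 4 \frac{1}{1 - 12} \left(-3\right) \left(-1\right) = - 4 \frac{1}{-11} \left(-3\right) \left(-1\right) = - 4 \left(- \frac{1}{11}\right) \left(-3\right) \left(-1\right) = - 4 \cdot \frac{3}{11} \left(-1\right) = \left(-4\right) \left(- \frac{3}{11}\right) = \frac{12}{11} \approx 1.0909$)
$L J + R{\left(F,5 \right)} = \frac{12}{11} \cdot 18 + 5 = \frac{216}{11} + 5 = \frac{271}{11}$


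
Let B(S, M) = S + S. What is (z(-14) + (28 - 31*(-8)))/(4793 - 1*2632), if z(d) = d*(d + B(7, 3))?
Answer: 276/2161 ≈ 0.12772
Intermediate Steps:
B(S, M) = 2*S
z(d) = d*(14 + d) (z(d) = d*(d + 2*7) = d*(d + 14) = d*(14 + d))
(z(-14) + (28 - 31*(-8)))/(4793 - 1*2632) = (-14*(14 - 14) + (28 - 31*(-8)))/(4793 - 1*2632) = (-14*0 + (28 + 248))/(4793 - 2632) = (0 + 276)/2161 = 276*(1/2161) = 276/2161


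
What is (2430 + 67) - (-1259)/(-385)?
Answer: 960086/385 ≈ 2493.7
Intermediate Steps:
(2430 + 67) - (-1259)/(-385) = 2497 - (-1259)*(-1)/385 = 2497 - 1*1259/385 = 2497 - 1259/385 = 960086/385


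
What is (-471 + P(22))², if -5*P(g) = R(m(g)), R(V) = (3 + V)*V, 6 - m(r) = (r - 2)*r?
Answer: 35875769281/25 ≈ 1.4350e+9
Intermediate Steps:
m(r) = 6 - r*(-2 + r) (m(r) = 6 - (r - 2)*r = 6 - (-2 + r)*r = 6 - r*(-2 + r))
R(V) = V*(3 + V)
P(g) = -(6 - g² + 2*g)*(9 - g² + 2*g)/5 (P(g) = -(6 - g² + 2*g)*(3 + (6 - g² + 2*g))/5 = -(6 - g² + 2*g)*(9 - g² + 2*g)/5)
(-471 + P(22))² = (-471 - (6 - 1*22² + 2*22)*(9 - 1*22² + 2*22)/5)² = (-471 - (6 - 1*484 + 44)*(9 - 1*484 + 44)/5)² = (-471 - (6 - 484 + 44)*(9 - 484 + 44)/5)² = (-471 - ⅕*(-434)*(-431))² = (-471 - 187054/5)² = (-189409/5)² = 35875769281/25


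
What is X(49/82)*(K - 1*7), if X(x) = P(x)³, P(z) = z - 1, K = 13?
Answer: -107811/275684 ≈ -0.39107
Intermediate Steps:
P(z) = -1 + z
X(x) = (-1 + x)³
X(49/82)*(K - 1*7) = (-1 + 49/82)³*(13 - 1*7) = (-1 + 49*(1/82))³*(13 - 7) = (-1 + 49/82)³*6 = (-33/82)³*6 = -35937/551368*6 = -107811/275684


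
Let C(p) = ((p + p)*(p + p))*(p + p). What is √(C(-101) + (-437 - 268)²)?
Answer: I*√7745383 ≈ 2783.1*I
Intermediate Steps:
C(p) = 8*p³ (C(p) = ((2*p)*(2*p))*(2*p) = (4*p²)*(2*p) = 8*p³)
√(C(-101) + (-437 - 268)²) = √(8*(-101)³ + (-437 - 268)²) = √(8*(-1030301) + (-705)²) = √(-8242408 + 497025) = √(-7745383) = I*√7745383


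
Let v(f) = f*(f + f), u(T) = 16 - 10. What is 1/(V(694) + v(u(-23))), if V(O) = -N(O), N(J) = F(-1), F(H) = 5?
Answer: 1/67 ≈ 0.014925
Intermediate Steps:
u(T) = 6
N(J) = 5
v(f) = 2*f**2 (v(f) = f*(2*f) = 2*f**2)
V(O) = -5 (V(O) = -1*5 = -5)
1/(V(694) + v(u(-23))) = 1/(-5 + 2*6**2) = 1/(-5 + 2*36) = 1/(-5 + 72) = 1/67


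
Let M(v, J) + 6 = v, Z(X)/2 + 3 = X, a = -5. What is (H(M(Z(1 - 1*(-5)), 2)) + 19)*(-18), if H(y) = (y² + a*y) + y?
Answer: -342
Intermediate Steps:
Z(X) = -6 + 2*X
M(v, J) = -6 + v
H(y) = y² - 4*y (H(y) = (y² - 5*y) + y = y² - 4*y)
(H(M(Z(1 - 1*(-5)), 2)) + 19)*(-18) = ((-6 + (-6 + 2*(1 - 1*(-5))))*(-4 + (-6 + (-6 + 2*(1 - 1*(-5))))) + 19)*(-18) = ((-6 + (-6 + 2*(1 + 5)))*(-4 + (-6 + (-6 + 2*(1 + 5)))) + 19)*(-18) = ((-6 + (-6 + 2*6))*(-4 + (-6 + (-6 + 2*6))) + 19)*(-18) = ((-6 + (-6 + 12))*(-4 + (-6 + (-6 + 12))) + 19)*(-18) = ((-6 + 6)*(-4 + (-6 + 6)) + 19)*(-18) = (0*(-4 + 0) + 19)*(-18) = (0*(-4) + 19)*(-18) = (0 + 19)*(-18) = 19*(-18) = -342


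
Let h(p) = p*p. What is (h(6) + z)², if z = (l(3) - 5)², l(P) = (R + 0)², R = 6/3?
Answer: 1369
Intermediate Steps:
R = 2 (R = 6*(⅓) = 2)
l(P) = 4 (l(P) = (2 + 0)² = 2² = 4)
h(p) = p²
z = 1 (z = (4 - 5)² = (-1)² = 1)
(h(6) + z)² = (6² + 1)² = (36 + 1)² = 37² = 1369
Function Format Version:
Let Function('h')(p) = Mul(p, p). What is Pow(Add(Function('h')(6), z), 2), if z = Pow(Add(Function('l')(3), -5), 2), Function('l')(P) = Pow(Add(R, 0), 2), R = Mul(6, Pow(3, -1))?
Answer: 1369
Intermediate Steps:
R = 2 (R = Mul(6, Rational(1, 3)) = 2)
Function('l')(P) = 4 (Function('l')(P) = Pow(Add(2, 0), 2) = Pow(2, 2) = 4)
Function('h')(p) = Pow(p, 2)
z = 1 (z = Pow(Add(4, -5), 2) = Pow(-1, 2) = 1)
Pow(Add(Function('h')(6), z), 2) = Pow(Add(Pow(6, 2), 1), 2) = Pow(Add(36, 1), 2) = Pow(37, 2) = 1369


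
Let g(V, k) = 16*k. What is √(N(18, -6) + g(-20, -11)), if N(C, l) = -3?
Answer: I*√179 ≈ 13.379*I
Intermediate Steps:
√(N(18, -6) + g(-20, -11)) = √(-3 + 16*(-11)) = √(-3 - 176) = √(-179) = I*√179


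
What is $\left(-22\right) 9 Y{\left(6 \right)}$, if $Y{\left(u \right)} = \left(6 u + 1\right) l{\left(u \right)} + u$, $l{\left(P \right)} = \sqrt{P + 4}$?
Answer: $-1188 - 7326 \sqrt{10} \approx -24355.0$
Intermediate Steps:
$l{\left(P \right)} = \sqrt{4 + P}$
$Y{\left(u \right)} = u + \sqrt{4 + u} \left(1 + 6 u\right)$ ($Y{\left(u \right)} = \left(6 u + 1\right) \sqrt{4 + u} + u = \left(1 + 6 u\right) \sqrt{4 + u} + u = \sqrt{4 + u} \left(1 + 6 u\right) + u = u + \sqrt{4 + u} \left(1 + 6 u\right)$)
$\left(-22\right) 9 Y{\left(6 \right)} = \left(-22\right) 9 \left(6 + \sqrt{4 + 6} + 6 \cdot 6 \sqrt{4 + 6}\right) = - 198 \left(6 + \sqrt{10} + 6 \cdot 6 \sqrt{10}\right) = - 198 \left(6 + \sqrt{10} + 36 \sqrt{10}\right) = - 198 \left(6 + 37 \sqrt{10}\right) = -1188 - 7326 \sqrt{10}$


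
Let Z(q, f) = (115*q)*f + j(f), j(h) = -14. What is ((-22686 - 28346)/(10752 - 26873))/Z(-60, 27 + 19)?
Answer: -25516/2558515547 ≈ -9.9730e-6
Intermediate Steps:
Z(q, f) = -14 + 115*f*q (Z(q, f) = (115*q)*f - 14 = 115*f*q - 14 = -14 + 115*f*q)
((-22686 - 28346)/(10752 - 26873))/Z(-60, 27 + 19) = ((-22686 - 28346)/(10752 - 26873))/(-14 + 115*(27 + 19)*(-60)) = (-51032/(-16121))/(-14 + 115*46*(-60)) = (-51032*(-1/16121))/(-14 - 317400) = (51032/16121)/(-317414) = (51032/16121)*(-1/317414) = -25516/2558515547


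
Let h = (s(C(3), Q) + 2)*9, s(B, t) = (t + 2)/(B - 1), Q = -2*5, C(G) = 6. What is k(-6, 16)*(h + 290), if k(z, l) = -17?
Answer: -24956/5 ≈ -4991.2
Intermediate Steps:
Q = -10
s(B, t) = (2 + t)/(-1 + B)
h = 18/5 (h = ((2 - 10)/(-1 + 6) + 2)*9 = (-8/5 + 2)*9 = (⅖)*9 = 18/5 ≈ 3.6000)
k(-6, 16)*(h + 290) = -17*(18/5 + 290) = -17*1468/5 = -24956/5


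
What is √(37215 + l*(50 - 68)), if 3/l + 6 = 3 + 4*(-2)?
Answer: 3*√500401/11 ≈ 192.92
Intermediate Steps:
l = -3/11 (l = 3/(-6 + (3 + 4*(-2))) = 3/(-6 + (3 - 8)) = 3/(-6 - 5) = 3/(-11) = 3*(-1/11) = -3/11 ≈ -0.27273)
√(37215 + l*(50 - 68)) = √(37215 - 3*(50 - 68)/11) = √(37215 - 3/11*(-18)) = √(37215 + 54/11) = √(409419/11) = 3*√500401/11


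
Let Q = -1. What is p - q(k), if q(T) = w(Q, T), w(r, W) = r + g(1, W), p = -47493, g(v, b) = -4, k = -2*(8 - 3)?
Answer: -47488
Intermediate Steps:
k = -10 (k = -2*5 = -10)
w(r, W) = -4 + r (w(r, W) = r - 4 = -4 + r)
q(T) = -5 (q(T) = -4 - 1 = -5)
p - q(k) = -47493 - 1*(-5) = -47493 + 5 = -47488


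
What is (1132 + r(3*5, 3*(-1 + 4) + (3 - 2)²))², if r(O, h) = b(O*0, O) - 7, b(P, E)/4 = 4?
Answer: 1301881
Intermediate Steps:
b(P, E) = 16 (b(P, E) = 4*4 = 16)
r(O, h) = 9 (r(O, h) = 16 - 7 = 9)
(1132 + r(3*5, 3*(-1 + 4) + (3 - 2)²))² = (1132 + 9)² = 1141² = 1301881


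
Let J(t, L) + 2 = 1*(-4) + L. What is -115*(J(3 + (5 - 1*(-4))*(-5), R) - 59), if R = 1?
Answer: 7360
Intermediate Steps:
J(t, L) = -6 + L (J(t, L) = -2 + (1*(-4) + L) = -2 + (-4 + L) = -6 + L)
-115*(J(3 + (5 - 1*(-4))*(-5), R) - 59) = -115*((-6 + 1) - 59) = -115*(-5 - 59) = -115*(-64) = 7360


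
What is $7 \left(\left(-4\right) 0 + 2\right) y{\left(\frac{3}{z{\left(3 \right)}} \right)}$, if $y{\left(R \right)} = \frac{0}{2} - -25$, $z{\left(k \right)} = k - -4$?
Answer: $350$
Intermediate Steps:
$z{\left(k \right)} = 4 + k$ ($z{\left(k \right)} = k + 4 = 4 + k$)
$y{\left(R \right)} = 25$ ($y{\left(R \right)} = 0 \cdot \frac{1}{2} + 25 = 0 + 25 = 25$)
$7 \left(\left(-4\right) 0 + 2\right) y{\left(\frac{3}{z{\left(3 \right)}} \right)} = 7 \left(\left(-4\right) 0 + 2\right) 25 = 7 \left(0 + 2\right) 25 = 7 \cdot 2 \cdot 25 = 14 \cdot 25 = 350$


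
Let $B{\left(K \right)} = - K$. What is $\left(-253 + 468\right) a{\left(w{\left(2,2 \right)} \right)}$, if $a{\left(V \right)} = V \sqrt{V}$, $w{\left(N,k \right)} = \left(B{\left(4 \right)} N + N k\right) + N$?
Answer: $- 430 i \sqrt{2} \approx - 608.11 i$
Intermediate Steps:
$w{\left(N,k \right)} = - 3 N + N k$ ($w{\left(N,k \right)} = \left(\left(-1\right) 4 N + N k\right) + N = \left(- 4 N + N k\right) + N = - 3 N + N k$)
$a{\left(V \right)} = V^{\frac{3}{2}}$
$\left(-253 + 468\right) a{\left(w{\left(2,2 \right)} \right)} = \left(-253 + 468\right) \left(2 \left(-3 + 2\right)\right)^{\frac{3}{2}} = 215 \left(2 \left(-1\right)\right)^{\frac{3}{2}} = 215 \left(-2\right)^{\frac{3}{2}} = 215 \left(- 2 i \sqrt{2}\right) = - 430 i \sqrt{2}$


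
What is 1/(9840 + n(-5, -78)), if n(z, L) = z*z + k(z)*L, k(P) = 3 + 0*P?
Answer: 1/9631 ≈ 0.00010383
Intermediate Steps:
k(P) = 3 (k(P) = 3 + 0 = 3)
n(z, L) = z² + 3*L (n(z, L) = z*z + 3*L = z² + 3*L)
1/(9840 + n(-5, -78)) = 1/(9840 + ((-5)² + 3*(-78))) = 1/(9840 + (25 - 234)) = 1/(9840 - 209) = 1/9631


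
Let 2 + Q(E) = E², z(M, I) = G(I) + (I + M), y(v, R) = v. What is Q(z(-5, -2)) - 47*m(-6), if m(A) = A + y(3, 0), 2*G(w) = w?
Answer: 203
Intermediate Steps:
G(w) = w/2
m(A) = 3 + A (m(A) = A + 3 = 3 + A)
z(M, I) = M + 3*I/2 (z(M, I) = I/2 + (I + M) = M + 3*I/2)
Q(E) = -2 + E²
Q(z(-5, -2)) - 47*m(-6) = (-2 + (-5 + (3/2)*(-2))²) - 47*(3 - 6) = (-2 + (-5 - 3)²) - 47*(-3) = (-2 + (-8)²) + 141 = (-2 + 64) + 141 = 62 + 141 = 203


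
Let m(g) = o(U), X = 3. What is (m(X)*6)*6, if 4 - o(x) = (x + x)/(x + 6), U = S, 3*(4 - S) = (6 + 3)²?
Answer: 792/17 ≈ 46.588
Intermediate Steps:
S = -23 (S = 4 - (6 + 3)²/3 = 4 - ⅓*9² = 4 - ⅓*81 = 4 - 27 = -23)
U = -23
o(x) = 4 - 2*x/(6 + x) (o(x) = 4 - (x + x)/(x + 6) = 4 - 2*x/(6 + x))
m(g) = 22/17 (m(g) = 2*(12 - 23)/(6 - 23) = 2*(-11)/(-17) = 2*(-1/17)*(-11) = 22/17)
(m(X)*6)*6 = ((22/17)*6)*6 = (132/17)*6 = 792/17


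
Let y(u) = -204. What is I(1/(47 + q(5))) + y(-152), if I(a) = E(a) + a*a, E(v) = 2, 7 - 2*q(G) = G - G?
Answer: -2060598/10201 ≈ -202.00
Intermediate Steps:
q(G) = 7/2 (q(G) = 7/2 - (G - G)/2 = 7/2 - 1/2*0 = 7/2 + 0 = 7/2)
I(a) = 2 + a**2 (I(a) = 2 + a*a = 2 + a**2)
I(1/(47 + q(5))) + y(-152) = (2 + (1/(47 + 7/2))**2) - 204 = (2 + (1/(101/2))**2) - 204 = (2 + (2/101)**2) - 204 = (2 + 4/10201) - 204 = 20406/10201 - 204 = -2060598/10201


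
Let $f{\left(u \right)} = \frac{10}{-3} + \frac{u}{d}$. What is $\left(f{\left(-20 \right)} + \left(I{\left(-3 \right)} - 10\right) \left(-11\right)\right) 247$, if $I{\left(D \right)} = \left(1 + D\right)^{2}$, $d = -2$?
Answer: $\frac{53846}{3} \approx 17949.0$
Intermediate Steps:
$f{\left(u \right)} = - \frac{10}{3} - \frac{u}{2}$ ($f{\left(u \right)} = \frac{10}{-3} + \frac{u}{-2} = 10 \left(- \frac{1}{3}\right) + u \left(- \frac{1}{2}\right) = - \frac{10}{3} - \frac{u}{2}$)
$\left(f{\left(-20 \right)} + \left(I{\left(-3 \right)} - 10\right) \left(-11\right)\right) 247 = \left(\left(- \frac{10}{3} - -10\right) + \left(\left(1 - 3\right)^{2} - 10\right) \left(-11\right)\right) 247 = \left(\left(- \frac{10}{3} + 10\right) + \left(\left(-2\right)^{2} - 10\right) \left(-11\right)\right) 247 = \left(\frac{20}{3} + \left(4 - 10\right) \left(-11\right)\right) 247 = \left(\frac{20}{3} - -66\right) 247 = \left(\frac{20}{3} + 66\right) 247 = \frac{218}{3} \cdot 247 = \frac{53846}{3}$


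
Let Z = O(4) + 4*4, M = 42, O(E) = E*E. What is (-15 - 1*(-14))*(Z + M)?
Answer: -74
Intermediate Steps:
O(E) = E**2
Z = 32 (Z = 4**2 + 4*4 = 16 + 16 = 32)
(-15 - 1*(-14))*(Z + M) = (-15 - 1*(-14))*(32 + 42) = (-15 + 14)*74 = -1*74 = -74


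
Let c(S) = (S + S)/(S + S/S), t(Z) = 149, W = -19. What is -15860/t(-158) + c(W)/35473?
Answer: -266495431/2503647 ≈ -106.44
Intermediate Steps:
c(S) = 2*S/(1 + S) (c(S) = (2*S)/(S + 1) = (2*S)/(1 + S) = 2*S/(1 + S))
-15860/t(-158) + c(W)/35473 = -15860/149 + (2*(-19)/(1 - 19))/35473 = -15860*1/149 + (2*(-19)/(-18))*(1/35473) = -15860/149 + (2*(-19)*(-1/18))*(1/35473) = -15860/149 + (19/9)*(1/35473) = -15860/149 + 1/16803 = -266495431/2503647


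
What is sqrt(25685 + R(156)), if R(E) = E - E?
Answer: sqrt(25685) ≈ 160.27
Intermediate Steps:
R(E) = 0
sqrt(25685 + R(156)) = sqrt(25685 + 0) = sqrt(25685)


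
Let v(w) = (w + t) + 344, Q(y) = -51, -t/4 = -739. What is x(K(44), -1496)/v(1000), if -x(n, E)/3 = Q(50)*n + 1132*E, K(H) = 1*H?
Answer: 1271787/1075 ≈ 1183.1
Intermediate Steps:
t = 2956 (t = -4*(-739) = 2956)
K(H) = H
x(n, E) = -3396*E + 153*n (x(n, E) = -3*(-51*n + 1132*E) = -3396*E + 153*n)
v(w) = 3300 + w (v(w) = (w + 2956) + 344 = (2956 + w) + 344 = 3300 + w)
x(K(44), -1496)/v(1000) = (-3396*(-1496) + 153*44)/(3300 + 1000) = (5080416 + 6732)/4300 = 5087148*(1/4300) = 1271787/1075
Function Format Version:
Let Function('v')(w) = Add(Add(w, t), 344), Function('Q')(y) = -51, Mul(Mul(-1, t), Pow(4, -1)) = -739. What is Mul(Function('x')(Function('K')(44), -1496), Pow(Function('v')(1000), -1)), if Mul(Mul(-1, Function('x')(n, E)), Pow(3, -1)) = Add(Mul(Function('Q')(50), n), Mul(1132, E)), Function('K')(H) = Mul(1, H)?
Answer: Rational(1271787, 1075) ≈ 1183.1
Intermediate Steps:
t = 2956 (t = Mul(-4, -739) = 2956)
Function('K')(H) = H
Function('x')(n, E) = Add(Mul(-3396, E), Mul(153, n)) (Function('x')(n, E) = Mul(-3, Add(Mul(-51, n), Mul(1132, E))) = Add(Mul(-3396, E), Mul(153, n)))
Function('v')(w) = Add(3300, w) (Function('v')(w) = Add(Add(w, 2956), 344) = Add(Add(2956, w), 344) = Add(3300, w))
Mul(Function('x')(Function('K')(44), -1496), Pow(Function('v')(1000), -1)) = Mul(Add(Mul(-3396, -1496), Mul(153, 44)), Pow(Add(3300, 1000), -1)) = Mul(Add(5080416, 6732), Pow(4300, -1)) = Mul(5087148, Rational(1, 4300)) = Rational(1271787, 1075)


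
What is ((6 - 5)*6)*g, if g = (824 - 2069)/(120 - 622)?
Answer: 3735/251 ≈ 14.880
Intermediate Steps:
g = 1245/502 (g = -1245/(-502) = -1245*(-1/502) = 1245/502 ≈ 2.4801)
((6 - 5)*6)*g = ((6 - 5)*6)*(1245/502) = (1*6)*(1245/502) = 6*(1245/502) = 3735/251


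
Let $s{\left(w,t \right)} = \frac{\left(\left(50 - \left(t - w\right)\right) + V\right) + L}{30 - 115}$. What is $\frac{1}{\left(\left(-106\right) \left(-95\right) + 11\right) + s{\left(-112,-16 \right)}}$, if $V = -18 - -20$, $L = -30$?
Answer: $\frac{85}{856959} \approx 9.9188 \cdot 10^{-5}$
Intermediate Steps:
$V = 2$ ($V = -18 + 20 = 2$)
$s{\left(w,t \right)} = - \frac{22}{85} - \frac{w}{85} + \frac{t}{85}$ ($s{\left(w,t \right)} = \frac{\left(\left(50 - \left(t - w\right)\right) + 2\right) - 30}{30 - 115} = \frac{\left(\left(50 + w - t\right) + 2\right) - 30}{-85} = \left(\left(52 + w - t\right) - 30\right) \left(- \frac{1}{85}\right) = \left(22 + w - t\right) \left(- \frac{1}{85}\right) = - \frac{22}{85} - \frac{w}{85} + \frac{t}{85}$)
$\frac{1}{\left(\left(-106\right) \left(-95\right) + 11\right) + s{\left(-112,-16 \right)}} = \frac{1}{\left(\left(-106\right) \left(-95\right) + 11\right) - - \frac{74}{85}} = \frac{1}{\left(10070 + 11\right) - - \frac{74}{85}} = \frac{1}{10081 + \frac{74}{85}} = \frac{1}{\frac{856959}{85}} = \frac{85}{856959}$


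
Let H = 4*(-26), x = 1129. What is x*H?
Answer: -117416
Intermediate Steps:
H = -104
x*H = 1129*(-104) = -117416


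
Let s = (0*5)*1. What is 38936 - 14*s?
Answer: 38936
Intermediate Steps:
s = 0 (s = 0*1 = 0)
38936 - 14*s = 38936 - 14*0 = 38936 + 0 = 38936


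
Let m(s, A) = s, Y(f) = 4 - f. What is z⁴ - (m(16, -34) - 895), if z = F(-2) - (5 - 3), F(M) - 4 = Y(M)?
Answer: 4975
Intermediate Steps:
F(M) = 8 - M (F(M) = 4 + (4 - M) = 8 - M)
z = 8 (z = (8 - 1*(-2)) - (5 - 3) = (8 + 2) - 1*2 = 10 - 2 = 8)
z⁴ - (m(16, -34) - 895) = 8⁴ - (16 - 895) = 4096 - 1*(-879) = 4096 + 879 = 4975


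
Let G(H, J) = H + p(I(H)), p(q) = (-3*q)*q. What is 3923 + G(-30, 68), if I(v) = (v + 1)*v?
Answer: -2266807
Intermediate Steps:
I(v) = v*(1 + v) (I(v) = (1 + v)*v = v*(1 + v))
p(q) = -3*q²
G(H, J) = H - 3*H²*(1 + H)²
3923 + G(-30, 68) = 3923 - 30*(1 - 3*(-30)*(1 - 30)²) = 3923 - 30*(1 - 3*(-30)*(-29)²) = 3923 - 30*(1 - 3*(-30)*841) = 3923 - 30*(1 + 75690) = 3923 - 30*75691 = 3923 - 2270730 = -2266807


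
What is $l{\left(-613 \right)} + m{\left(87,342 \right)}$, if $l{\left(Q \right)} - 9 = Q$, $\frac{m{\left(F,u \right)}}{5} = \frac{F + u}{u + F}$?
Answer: $-599$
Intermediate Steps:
$m{\left(F,u \right)} = 5$ ($m{\left(F,u \right)} = 5 \frac{F + u}{u + F} = 5 \frac{F + u}{F + u} = 5 \cdot 1 = 5$)
$l{\left(Q \right)} = 9 + Q$
$l{\left(-613 \right)} + m{\left(87,342 \right)} = \left(9 - 613\right) + 5 = -604 + 5 = -599$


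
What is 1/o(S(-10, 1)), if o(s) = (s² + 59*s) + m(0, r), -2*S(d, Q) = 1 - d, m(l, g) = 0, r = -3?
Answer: -4/1177 ≈ -0.0033985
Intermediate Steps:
S(d, Q) = -½ + d/2 (S(d, Q) = -(1 - d)/2 = -½ + d/2)
o(s) = s² + 59*s (o(s) = (s² + 59*s) + 0 = s² + 59*s)
1/o(S(-10, 1)) = 1/((-½ + (½)*(-10))*(59 + (-½ + (½)*(-10)))) = 1/((-½ - 5)*(59 + (-½ - 5))) = 1/(-11*(59 - 11/2)/2) = 1/(-11/2*107/2) = 1/(-1177/4) = -4/1177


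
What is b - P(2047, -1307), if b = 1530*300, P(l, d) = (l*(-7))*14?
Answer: 659606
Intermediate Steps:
P(l, d) = -98*l (P(l, d) = -7*l*14 = -98*l)
b = 459000
b - P(2047, -1307) = 459000 - (-98)*2047 = 459000 - 1*(-200606) = 459000 + 200606 = 659606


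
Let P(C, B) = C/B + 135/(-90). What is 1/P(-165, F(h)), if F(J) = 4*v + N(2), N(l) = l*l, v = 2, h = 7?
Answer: -4/61 ≈ -0.065574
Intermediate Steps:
N(l) = l**2
F(J) = 12 (F(J) = 4*2 + 2**2 = 8 + 4 = 12)
P(C, B) = -3/2 + C/B (P(C, B) = C/B + 135*(-1/90) = C/B - 3/2 = -3/2 + C/B)
1/P(-165, F(h)) = 1/(-3/2 - 165/12) = 1/(-3/2 - 165*1/12) = 1/(-3/2 - 55/4) = 1/(-61/4) = -4/61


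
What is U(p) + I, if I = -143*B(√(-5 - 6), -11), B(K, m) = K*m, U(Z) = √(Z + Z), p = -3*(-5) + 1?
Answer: 4*√2 + 1573*I*√11 ≈ 5.6569 + 5217.1*I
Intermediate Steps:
p = 16 (p = 15 + 1 = 16)
U(Z) = √2*√Z (U(Z) = √(2*Z) = √2*√Z)
I = 1573*I*√11 (I = -143*√(-5 - 6)*(-11) = -143*√(-11)*(-11) = -143*I*√11*(-11) = -(-1573)*I*√11 = 1573*I*√11 ≈ 5217.0*I)
U(p) + I = √2*√16 + 1573*I*√11 = √2*4 + 1573*I*√11 = 4*√2 + 1573*I*√11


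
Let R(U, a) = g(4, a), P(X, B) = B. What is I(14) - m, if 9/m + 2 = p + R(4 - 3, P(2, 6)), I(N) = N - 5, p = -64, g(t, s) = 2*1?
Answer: 585/64 ≈ 9.1406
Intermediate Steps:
g(t, s) = 2
R(U, a) = 2
I(N) = -5 + N
m = -9/64 (m = 9/(-2 + (-64 + 2)) = 9/(-2 - 62) = 9/(-64) = 9*(-1/64) = -9/64 ≈ -0.14063)
I(14) - m = (-5 + 14) - 1*(-9/64) = 9 + 9/64 = 585/64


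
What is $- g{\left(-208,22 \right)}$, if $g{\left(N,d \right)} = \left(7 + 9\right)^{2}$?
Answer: $-256$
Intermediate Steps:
$g{\left(N,d \right)} = 256$ ($g{\left(N,d \right)} = 16^{2} = 256$)
$- g{\left(-208,22 \right)} = \left(-1\right) 256 = -256$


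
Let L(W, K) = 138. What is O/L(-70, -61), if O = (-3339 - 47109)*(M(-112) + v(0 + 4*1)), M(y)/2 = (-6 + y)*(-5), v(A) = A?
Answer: -9955072/23 ≈ -4.3283e+5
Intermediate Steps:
M(y) = 60 - 10*y (M(y) = 2*((-6 + y)*(-5)) = 2*(30 - 5*y) = 60 - 10*y)
O = -59730432 (O = (-3339 - 47109)*((60 - 10*(-112)) + (0 + 4*1)) = -50448*((60 + 1120) + (0 + 4)) = -50448*(1180 + 4) = -50448*1184 = -59730432)
O/L(-70, -61) = -59730432/138 = -59730432*1/138 = -9955072/23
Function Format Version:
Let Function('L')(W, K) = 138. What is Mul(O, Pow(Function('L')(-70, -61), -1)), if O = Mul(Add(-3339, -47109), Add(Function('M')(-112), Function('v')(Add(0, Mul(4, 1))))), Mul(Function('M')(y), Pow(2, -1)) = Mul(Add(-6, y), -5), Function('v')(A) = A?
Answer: Rational(-9955072, 23) ≈ -4.3283e+5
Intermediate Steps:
Function('M')(y) = Add(60, Mul(-10, y)) (Function('M')(y) = Mul(2, Mul(Add(-6, y), -5)) = Mul(2, Add(30, Mul(-5, y))) = Add(60, Mul(-10, y)))
O = -59730432 (O = Mul(Add(-3339, -47109), Add(Add(60, Mul(-10, -112)), Add(0, Mul(4, 1)))) = Mul(-50448, Add(Add(60, 1120), Add(0, 4))) = Mul(-50448, Add(1180, 4)) = Mul(-50448, 1184) = -59730432)
Mul(O, Pow(Function('L')(-70, -61), -1)) = Mul(-59730432, Pow(138, -1)) = Mul(-59730432, Rational(1, 138)) = Rational(-9955072, 23)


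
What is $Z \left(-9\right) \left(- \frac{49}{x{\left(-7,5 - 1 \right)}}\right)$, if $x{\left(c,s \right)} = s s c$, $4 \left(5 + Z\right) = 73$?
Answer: $- \frac{3339}{64} \approx -52.172$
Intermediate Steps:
$Z = \frac{53}{4}$ ($Z = -5 + \frac{1}{4} \cdot 73 = -5 + \frac{73}{4} = \frac{53}{4} \approx 13.25$)
$x{\left(c,s \right)} = c s^{2}$ ($x{\left(c,s \right)} = s^{2} c = c s^{2}$)
$Z \left(-9\right) \left(- \frac{49}{x{\left(-7,5 - 1 \right)}}\right) = \frac{53}{4} \left(-9\right) \left(- \frac{49}{\left(-7\right) \left(5 - 1\right)^{2}}\right) = - \frac{477 \left(- \frac{49}{\left(-7\right) 4^{2}}\right)}{4} = - \frac{477 \left(- \frac{49}{\left(-7\right) 16}\right)}{4} = - \frac{477 \left(- \frac{49}{-112}\right)}{4} = - \frac{477 \left(\left(-49\right) \left(- \frac{1}{112}\right)\right)}{4} = \left(- \frac{477}{4}\right) \frac{7}{16} = - \frac{3339}{64}$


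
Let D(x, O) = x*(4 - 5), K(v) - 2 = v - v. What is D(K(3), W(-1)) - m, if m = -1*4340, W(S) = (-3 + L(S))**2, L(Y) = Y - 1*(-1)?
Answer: 4338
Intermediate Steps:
K(v) = 2 (K(v) = 2 + (v - v) = 2 + 0 = 2)
L(Y) = 1 + Y (L(Y) = Y + 1 = 1 + Y)
W(S) = (-2 + S)**2 (W(S) = (-3 + (1 + S))**2 = (-2 + S)**2)
m = -4340
D(x, O) = -x (D(x, O) = x*(-1) = -x)
D(K(3), W(-1)) - m = -1*2 - 1*(-4340) = -2 + 4340 = 4338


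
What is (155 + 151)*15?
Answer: 4590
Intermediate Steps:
(155 + 151)*15 = 306*15 = 4590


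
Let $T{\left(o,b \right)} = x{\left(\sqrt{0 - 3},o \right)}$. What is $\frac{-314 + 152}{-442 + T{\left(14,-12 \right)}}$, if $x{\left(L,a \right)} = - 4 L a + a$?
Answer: $\frac{8667}{24074} - \frac{567 i \sqrt{3}}{12037} \approx 0.36001 - 0.081588 i$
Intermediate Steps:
$x{\left(L,a \right)} = a - 4 L a$ ($x{\left(L,a \right)} = - 4 L a + a = a - 4 L a$)
$T{\left(o,b \right)} = o \left(1 - 4 i \sqrt{3}\right)$ ($T{\left(o,b \right)} = o \left(1 - 4 \sqrt{0 - 3}\right) = o \left(1 - 4 \sqrt{-3}\right) = o \left(1 - 4 i \sqrt{3}\right)$)
$\frac{-314 + 152}{-442 + T{\left(14,-12 \right)}} = \frac{-314 + 152}{-442 + 14 \left(1 - 4 i \sqrt{3}\right)} = - \frac{162}{-442 + \left(14 - 56 i \sqrt{3}\right)} = - \frac{162}{-428 - 56 i \sqrt{3}}$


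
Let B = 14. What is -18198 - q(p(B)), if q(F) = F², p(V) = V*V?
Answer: -56614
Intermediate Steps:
p(V) = V²
-18198 - q(p(B)) = -18198 - (14²)² = -18198 - 1*196² = -18198 - 1*38416 = -18198 - 38416 = -56614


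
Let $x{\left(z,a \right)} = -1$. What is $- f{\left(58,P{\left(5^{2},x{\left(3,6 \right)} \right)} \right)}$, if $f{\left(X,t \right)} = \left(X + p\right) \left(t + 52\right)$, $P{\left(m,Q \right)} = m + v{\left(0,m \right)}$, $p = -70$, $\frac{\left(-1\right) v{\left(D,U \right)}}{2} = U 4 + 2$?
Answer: $-1524$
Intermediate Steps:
$v{\left(D,U \right)} = -4 - 8 U$ ($v{\left(D,U \right)} = - 2 \left(U 4 + 2\right) = - 2 \left(4 U + 2\right) = - 2 \left(2 + 4 U\right) = -4 - 8 U$)
$P{\left(m,Q \right)} = -4 - 7 m$ ($P{\left(m,Q \right)} = m - \left(4 + 8 m\right) = -4 - 7 m$)
$f{\left(X,t \right)} = \left(-70 + X\right) \left(52 + t\right)$ ($f{\left(X,t \right)} = \left(X - 70\right) \left(t + 52\right) = \left(-70 + X\right) \left(52 + t\right)$)
$- f{\left(58,P{\left(5^{2},x{\left(3,6 \right)} \right)} \right)} = - (-3640 - 70 \left(-4 - 7 \cdot 5^{2}\right) + 52 \cdot 58 + 58 \left(-4 - 7 \cdot 5^{2}\right)) = - (-3640 - 70 \left(-4 - 175\right) + 3016 + 58 \left(-4 - 175\right)) = - (-3640 - -12530 + 3016 + 58 \left(-179\right)) = - (-3640 + 12530 + 3016 - 10382) = \left(-1\right) 1524 = -1524$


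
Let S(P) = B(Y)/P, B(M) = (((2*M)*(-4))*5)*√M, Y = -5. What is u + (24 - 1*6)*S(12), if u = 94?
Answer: 94 + 300*I*√5 ≈ 94.0 + 670.82*I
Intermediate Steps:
B(M) = -40*M^(3/2) (B(M) = (-8*M*5)*√M = (-40*M)*√M = -40*M^(3/2))
S(P) = 200*I*√5/P (S(P) = (-(-200)*I*√5)/P = (200*I*√5)/P = 200*I*√5/P)
u + (24 - 1*6)*S(12) = 94 + (24 - 1*6)*(200*I*√5/12) = 94 + (24 - 6)*(200*I*√5*(1/12)) = 94 + 18*(50*I*√5/3) = 94 + 300*I*√5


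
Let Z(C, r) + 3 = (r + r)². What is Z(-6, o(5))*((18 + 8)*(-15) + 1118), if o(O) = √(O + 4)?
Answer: 24024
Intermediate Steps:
o(O) = √(4 + O)
Z(C, r) = -3 + 4*r² (Z(C, r) = -3 + (r + r)² = -3 + (2*r)² = -3 + 4*r²)
Z(-6, o(5))*((18 + 8)*(-15) + 1118) = (-3 + 4*(√(4 + 5))²)*((18 + 8)*(-15) + 1118) = (-3 + 4*(√9)²)*(26*(-15) + 1118) = (-3 + 4*3²)*(-390 + 1118) = (-3 + 4*9)*728 = (-3 + 36)*728 = 33*728 = 24024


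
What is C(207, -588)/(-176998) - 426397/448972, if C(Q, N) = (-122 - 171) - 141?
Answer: -37638281179/39733573028 ≈ -0.94727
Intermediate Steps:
C(Q, N) = -434 (C(Q, N) = -293 - 141 = -434)
C(207, -588)/(-176998) - 426397/448972 = -434/(-176998) - 426397/448972 = -434*(-1/176998) - 426397*1/448972 = 217/88499 - 426397/448972 = -37638281179/39733573028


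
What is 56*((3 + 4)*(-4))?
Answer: -1568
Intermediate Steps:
56*((3 + 4)*(-4)) = 56*(7*(-4)) = 56*(-28) = -1568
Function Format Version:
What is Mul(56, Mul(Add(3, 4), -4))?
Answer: -1568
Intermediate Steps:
Mul(56, Mul(Add(3, 4), -4)) = Mul(56, Mul(7, -4)) = Mul(56, -28) = -1568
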